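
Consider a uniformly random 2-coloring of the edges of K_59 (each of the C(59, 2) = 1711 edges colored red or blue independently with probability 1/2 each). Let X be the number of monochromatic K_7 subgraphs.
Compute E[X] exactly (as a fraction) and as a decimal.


Let X = Σ_S X_S over the C(59, 7) = 341149446 subsets S of size 7, where X_S = 1 if the K_7 on S is monochromatic.
For a fixed S, the K_7 on S has C(7, 2) = 21 edges. P[all 21 edges red] = (1/2)^21, and likewise for blue, so P[monochromatic] = 2·(1/2)^21 = 2^{1 − 21} = 1/1048576.
By linearity: E[X] = C(59, 7) · 2^{1 − 21} = 341149446 · 1/1048576 = 170574723/524288.
Numerically: E[X] ≈ 325.34546.

E[X] = C(59,7)·2^(1−C(7,2)) = 170574723/524288 ≈ 325.34546.


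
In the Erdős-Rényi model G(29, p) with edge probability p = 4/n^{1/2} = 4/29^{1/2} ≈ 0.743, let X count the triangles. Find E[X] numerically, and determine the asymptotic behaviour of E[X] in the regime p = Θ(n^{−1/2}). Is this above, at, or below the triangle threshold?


Number of potential triangles: C(29, 3) = 3654.
Each occurs with probability p³ ≈ (0.743)³ ≈ 4.09810e-01.
By linearity: E[X] = C(29, 3)·p³ ≈ 3654 · 4.09810e-01 ≈ 1497.447.
Since α = 1/2 < 1, p = c/n^{1/2} ≫ 1/n is above the triangle threshold p ~ 1/n. Asymptotically E[X] ~ (c³/6)·n^{3(1−α)} = (4³/6)·n^{1.5} → ∞; triangles are abundant w.h.p.

E[X] ≈ 1497.447; in regime p = Θ(1/n^{1/2}) E[X] diverges (above the triangle threshold p ~ 1/n).


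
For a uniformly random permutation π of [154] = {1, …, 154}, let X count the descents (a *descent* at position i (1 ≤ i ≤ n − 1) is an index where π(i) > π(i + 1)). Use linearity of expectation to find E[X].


Write X = Σ X_I over i = 1, …, 153, with X_I the indicator of one descent.
There are 153 indicators.
For each fixed i, the pair (π(i), π(i+1)) is a uniformly random ordered pair of distinct values from {1, …, 154}; by symmetry P[π(i) > π(i+1)] = 1/2.
By linearity: E[X] = 153 · (1/2) = (154 − 1) · (1/2) = 153/2 ≈ 76.5000.

E[X] = 153/2 = 76.5000.


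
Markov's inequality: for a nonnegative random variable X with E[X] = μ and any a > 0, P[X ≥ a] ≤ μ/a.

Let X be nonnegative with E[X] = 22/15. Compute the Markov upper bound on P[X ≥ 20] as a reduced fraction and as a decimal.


μ = E[X] = 22/15, a = 20.
Markov: P[X ≥ 20] ≤ μ/a = (22/15)/20 = 11/150.
Numerically: ≈ 0.073.
(Since a = 20 > μ = 1.467, the bound 11/150 is < 1 and informative.)

P[X ≥ 20] ≤ 11/150 ≈ 0.073.


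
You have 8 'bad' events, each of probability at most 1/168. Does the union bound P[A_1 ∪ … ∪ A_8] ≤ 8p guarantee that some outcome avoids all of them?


Union bound: P[∪_{i=1}^{8} A_i] ≤ Σ_i P[A_i] ≤ 8·p = 8·(1/168) = 1/21.
Numerically: 1/21 ≈ 0.047619.
Is 1/21 < 1? YES.
Since P[∪ A_i] ≤ 1/21 < 1, the complement has P[∩ A_i^c] ≥ 1 − 1/21 = 20/21 > 0, so some outcome avoids every A_i.

8·p = 1/21 ≈ 0.047619; existence CERTIFIED by the union bound.


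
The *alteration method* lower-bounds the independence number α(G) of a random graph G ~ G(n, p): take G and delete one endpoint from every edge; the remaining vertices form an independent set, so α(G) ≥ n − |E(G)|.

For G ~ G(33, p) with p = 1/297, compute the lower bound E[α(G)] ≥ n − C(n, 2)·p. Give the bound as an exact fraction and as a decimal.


E[|E(G)|] = C(33, 2)·p = 528 · (1/297) = 16/9.
E[α(G)] ≥ n − E[|E(G)|] = 33 − 16/9 = 281/9.
Numerically: ≈ 31.2222.
(This is only a lower bound; the true E[α(G)] may be larger.)

E[α(G)] ≥ 281/9 ≈ 31.2222.


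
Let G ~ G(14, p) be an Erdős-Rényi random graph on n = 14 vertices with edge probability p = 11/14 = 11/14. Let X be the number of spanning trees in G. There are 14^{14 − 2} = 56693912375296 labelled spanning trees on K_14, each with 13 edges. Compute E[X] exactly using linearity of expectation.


K_14 has 14^{14 − 2} = 56693912375296 labelled spanning trees.
For each such spanning tree H, let X_H = 1 if all 13 edges of H are present in G. Then P[X_H = 1] = p^{13} = (11/14)^{13} = 34522712143931/793714773254144.
Summing the indicators: E[X] = Σ_H E[X_H] = 56693912375296 · p^{13} = 56693912375296 · 34522712143931/793714773254144 = 34522712143931/14.
Numerically: E[X] ≈ 2.47e+12.

E[X] = 56693912375296 · (11/14)^{13} = 34522712143931/14 ≈ 2.47e+12.


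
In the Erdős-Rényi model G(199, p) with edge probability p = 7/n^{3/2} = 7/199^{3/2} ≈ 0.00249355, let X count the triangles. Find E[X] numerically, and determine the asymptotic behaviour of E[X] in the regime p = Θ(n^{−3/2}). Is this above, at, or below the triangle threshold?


Number of potential triangles: C(199, 3) = 1293699.
Each occurs with probability p³ ≈ (0.00249355)³ ≈ 1.55044111e-08.
By linearity: E[X] = C(199, 3)·p³ ≈ 1293699 · 1.55044111e-08 ≈ 0.020058.
Since α = 3/2 > 1, p = c/n^{3/2} = o(1/n) is below the triangle threshold p ~ 1/n. Asymptotically E[X] ~ (c³/6)·n^{3(1−α)} = (7³/6)·n^{-1.5} → 0, so by Markov's inequality G has no triangles w.h.p.

E[X] ≈ 0.020058; in regime p = Θ(1/n^{3/2}) E[X] tends to 0 (below the triangle threshold p ~ 1/n).


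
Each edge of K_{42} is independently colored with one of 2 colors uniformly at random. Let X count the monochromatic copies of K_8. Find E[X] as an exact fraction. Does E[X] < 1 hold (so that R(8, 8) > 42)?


E[X] = C(42, 8) · 2^{1 − 28} = 118030185 · 2^{−27} = 118030185/134217728.
As a reduced fraction: E[X] = 118030185/134217728 ≈ 0.8794.
Is E[X] < 1? YES.
Since E[X] < 1, there exists a 2-coloring of K_{42} with no monochromatic K_8; hence R(8, 8) > 42.

E[X] = 118030185/134217728 ≈ 0.8794; E[X] < 1, so R(8, 8) > 42.


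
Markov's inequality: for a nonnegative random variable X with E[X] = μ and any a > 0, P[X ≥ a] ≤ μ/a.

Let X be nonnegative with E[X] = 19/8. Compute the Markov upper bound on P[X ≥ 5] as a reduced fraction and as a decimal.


μ = E[X] = 19/8, a = 5.
Markov: P[X ≥ 5] ≤ μ/a = (19/8)/5 = 19/40.
Numerically: ≈ 0.47500.
(Since a = 5 > μ = 2.37500, the bound 19/40 is < 1 and informative.)

P[X ≥ 5] ≤ 19/40 ≈ 0.47500.


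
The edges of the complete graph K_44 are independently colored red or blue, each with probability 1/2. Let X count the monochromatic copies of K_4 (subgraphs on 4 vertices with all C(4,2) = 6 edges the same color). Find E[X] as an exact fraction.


Let X = Σ_S X_S over the C(44, 4) = 135751 subsets S of size 4, where X_S = 1 if the K_4 on S is monochromatic.
For a fixed S, the K_4 on S has C(4, 2) = 6 edges. P[all 6 edges red] = (1/2)^6, and likewise for blue, so P[monochromatic] = 2·(1/2)^6 = 2^{1 − 6} = 1/32.
By linearity of expectation: E[X] = C(44, 4) · 2^{1 − 6} = 135751 · 1/32 = 135751/32.
Numerically: E[X] ≈ 4242.2188.

E[X] = C(44,4)·2^(1−C(4,2)) = 135751/32 ≈ 4242.2188.


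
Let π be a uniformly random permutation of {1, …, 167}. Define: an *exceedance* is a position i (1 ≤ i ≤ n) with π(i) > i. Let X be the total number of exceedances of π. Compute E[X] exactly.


Write X = Σ_{i=1}^{167} X_i, where X_i = 1_{π(i) > i}.
For each fixed i, π(i) is uniform over {1, …, 167} (marginal of a uniform permutation), so P[π(i) > i] = (n − i)/n. Summing: Σ_{i=1}^{167} (n − i)/n = (0 + 1 + … + 166)/167 = 167(167 − 1)/(2·167) = (167 − 1)/2.
Hence E[X] = Σ_{i=1}^{167} (167 − i)/167 = 83 ≈ 83.00000.

E[X] = 83 = 83.00000.


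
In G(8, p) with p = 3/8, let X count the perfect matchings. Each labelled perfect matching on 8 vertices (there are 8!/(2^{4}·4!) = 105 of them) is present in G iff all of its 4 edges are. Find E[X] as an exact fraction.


K_8 has 8!/(2^{4}·4!) = 105 labelled perfect matchings.
For each such perfect matching H, let X_H = 1 if all 4 edges of H are present in G. Then P[X_H = 1] = p^{4} = (3/8)^{4} = 81/4096.
By linearity: E[X] = Σ_H E[X_H] = 105 · p^{4} = 105 · 81/4096 = 8505/4096.
Numerically: E[X] ≈ 2.07642.

E[X] = 105 · (3/8)^{4} = 8505/4096 ≈ 2.07642.


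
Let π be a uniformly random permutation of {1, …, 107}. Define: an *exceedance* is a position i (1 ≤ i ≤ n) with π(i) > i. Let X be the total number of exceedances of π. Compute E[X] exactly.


Write X = Σ_{i=1}^{107} X_i, where X_i = 1_{π(i) > i}.
For each fixed i, π(i) is uniform over {1, …, 107} (marginal of a uniform permutation), so P[π(i) > i] = (n − i)/n. Summing: Σ_{i=1}^{107} (n − i)/n = (0 + 1 + … + 106)/107 = 107(107 − 1)/(2·107) = (107 − 1)/2.
Hence E[X] = Σ_{i=1}^{107} (107 − i)/107 = 53 ≈ 53.000000.

E[X] = 53 = 53.000000.


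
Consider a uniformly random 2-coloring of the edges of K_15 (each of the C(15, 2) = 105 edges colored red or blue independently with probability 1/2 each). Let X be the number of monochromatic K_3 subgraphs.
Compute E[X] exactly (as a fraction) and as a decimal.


Let X = Σ_S X_S over the C(15, 3) = 455 subsets S of size 3, where X_S = 1 if the K_3 on S is monochromatic.
For a fixed S, the K_3 on S has C(3, 2) = 3 edges. P[all 3 edges red] = (1/2)^3, and likewise for blue, so P[monochromatic] = 2·(1/2)^3 = 2^{1 − 3} = 1/4.
Summing: E[X] = C(15, 3) · 2^{1 − 3} = 455 · 1/4 = 455/4.
Numerically: E[X] ≈ 113.7500.

E[X] = C(15,3)·2^(1−C(3,2)) = 455/4 ≈ 113.7500.


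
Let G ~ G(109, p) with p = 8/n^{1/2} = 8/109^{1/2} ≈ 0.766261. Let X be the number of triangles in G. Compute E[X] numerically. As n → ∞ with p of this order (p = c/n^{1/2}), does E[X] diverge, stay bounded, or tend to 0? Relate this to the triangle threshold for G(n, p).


Number of potential triangles: C(109, 3) = 209934.
Each occurs with probability p³ ≈ (0.766261)³ ≈ 4.49914732e-01.
By linearity: E[X] = C(109, 3)·p³ ≈ 209934 · 4.49914732e-01 ≈ 94452.399377.
Since α = 1/2 < 1, p = c/n^{1/2} ≫ 1/n is above the triangle threshold p ~ 1/n. Asymptotically E[X] ~ (c³/6)·n^{3(1−α)} = (8³/6)·n^{1.5} → ∞; triangles are abundant w.h.p.

E[X] ≈ 94452.399377; in regime p = Θ(1/n^{1/2}) E[X] diverges (above the triangle threshold p ~ 1/n).


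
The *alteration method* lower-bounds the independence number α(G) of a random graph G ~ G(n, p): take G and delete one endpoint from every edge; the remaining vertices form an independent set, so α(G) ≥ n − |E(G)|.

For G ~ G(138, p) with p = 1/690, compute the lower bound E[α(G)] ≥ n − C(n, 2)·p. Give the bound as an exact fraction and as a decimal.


E[|E(G)|] = C(138, 2)·p = 9453 · (1/690) = 137/10.
E[α(G)] ≥ n − E[|E(G)|] = 138 − 137/10 = 1243/10.
Numerically: ≈ 124.30000.
(This is only a lower bound; the true E[α(G)] may be larger.)

E[α(G)] ≥ 1243/10 ≈ 124.30000.


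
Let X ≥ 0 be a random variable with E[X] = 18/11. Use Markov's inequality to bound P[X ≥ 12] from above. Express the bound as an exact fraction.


μ = E[X] = 18/11, a = 12.
Markov: P[X ≥ 12] ≤ μ/a = (18/11)/12 = 3/22.
Numerically: ≈ 0.136.
(Since a = 12 > μ = 1.636, the bound 3/22 is < 1 and informative.)

P[X ≥ 12] ≤ 3/22 ≈ 0.136.


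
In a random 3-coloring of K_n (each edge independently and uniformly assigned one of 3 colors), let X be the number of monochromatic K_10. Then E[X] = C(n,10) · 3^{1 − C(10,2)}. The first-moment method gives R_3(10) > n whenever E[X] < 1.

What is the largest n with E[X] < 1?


We need C(n, 10) · 3^{1 − 45} < 1, i.e. C(n, 10) < 3^{45 − 1} = 984770902183611232881.
Check values of n near the boundary:
  n = 570: C(570, 10) = 921524823451961408691; 921524823451961408691 < 984770902183611232881? YES
  n = 571: C(571, 10) = 937951290893172842001; 937951290893172842001 < 984770902183611232881? YES
  n = 572: C(572, 10) = 954640815642161682606; 954640815642161682606 < 984770902183611232881? YES
  n = 573: C(573, 10) = 971597135635805762226; 971597135635805762226 < 984770902183611232881? YES
  n = 574: C(574, 10) = 988824035203816502691; 988824035203816502691 < 984770902183611232881? NO
The largest n with C(n, 10) < 984770902183611232881 is n = 573 (where E[X] = 35985079097622435638/36472996377170786403 ≈ 0.9866225). Hence R_3(10) > 573, i.e. R_3(10) ≥ 574.

Largest n = 573; hence R_3(10) > 573.


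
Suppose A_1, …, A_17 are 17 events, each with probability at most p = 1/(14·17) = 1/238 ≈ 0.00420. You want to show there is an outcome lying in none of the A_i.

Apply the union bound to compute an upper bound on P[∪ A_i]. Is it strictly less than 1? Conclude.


Union bound: P[∪_{i=1}^{17} A_i] ≤ Σ_i P[A_i] ≤ 17·p = 17·(1/238) = 1/14.
Numerically: 1/14 ≈ 0.07143.
Is 1/14 < 1? YES.
Since P[∪ A_i] ≤ 1/14 < 1, the complement has P[∩ A_i^c] ≥ 1 − 1/14 = 13/14 > 0, so some outcome avoids every A_i.

17·p = 1/14 ≈ 0.07143; existence CERTIFIED by the union bound.


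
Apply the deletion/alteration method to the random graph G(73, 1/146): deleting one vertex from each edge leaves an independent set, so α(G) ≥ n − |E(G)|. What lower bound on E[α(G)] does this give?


E[|E(G)|] = C(73, 2)·p = 2628 · (1/146) = 18.
E[α(G)] ≥ n − E[|E(G)|] = 73 − 18 = 55.
Numerically: ≈ 55.000.
(This is only a lower bound; the true E[α(G)] may be larger.)

E[α(G)] ≥ 55 ≈ 55.000.


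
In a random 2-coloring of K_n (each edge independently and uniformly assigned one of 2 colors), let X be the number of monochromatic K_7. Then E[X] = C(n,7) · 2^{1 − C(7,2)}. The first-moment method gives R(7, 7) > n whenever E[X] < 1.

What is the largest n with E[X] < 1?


We need C(n, 7) · 2^{1 − 21} < 1, i.e. C(n, 7) < 2^{21 − 1} = 1048576.
Check values of n near the boundary:
  n = 24: C(24, 7) = 346104; 346104 < 1048576? YES
  n = 25: C(25, 7) = 480700; 480700 < 1048576? YES
  n = 26: C(26, 7) = 657800; 657800 < 1048576? YES
  n = 27: C(27, 7) = 888030; 888030 < 1048576? YES
  n = 28: C(28, 7) = 1184040; 1184040 < 1048576? NO
  n = 29: C(29, 7) = 1560780; 1560780 < 1048576? NO
  n = 30: C(30, 7) = 2035800; 2035800 < 1048576? NO
The largest n with C(n, 7) < 1048576 is n = 27 (where E[X] = 444015/524288 ≈ 0.84689). Hence R(7, 7) > 27, i.e. R(7, 7) ≥ 28.

Largest n = 27; hence R(7, 7) > 27.


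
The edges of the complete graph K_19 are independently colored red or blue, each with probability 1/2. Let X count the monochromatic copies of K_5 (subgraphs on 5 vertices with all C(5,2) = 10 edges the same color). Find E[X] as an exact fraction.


Let X = Σ_S X_S over the C(19, 5) = 11628 subsets S of size 5, where X_S = 1 if the K_5 on S is monochromatic.
For a fixed S, the K_5 on S has C(5, 2) = 10 edges. P[all 10 edges red] = (1/2)^10, and likewise for blue, so P[monochromatic] = 2·(1/2)^10 = 2^{1 − 10} = 1/512.
Summing: E[X] = C(19, 5) · 2^{1 − 10} = 11628 · 1/512 = 2907/128.
Numerically: E[X] ≈ 22.710938.

E[X] = C(19,5)·2^(1−C(5,2)) = 2907/128 ≈ 22.710938.


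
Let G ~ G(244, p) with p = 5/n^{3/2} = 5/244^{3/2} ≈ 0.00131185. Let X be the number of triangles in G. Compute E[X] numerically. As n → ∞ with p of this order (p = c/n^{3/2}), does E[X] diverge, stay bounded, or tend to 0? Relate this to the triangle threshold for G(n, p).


Number of potential triangles: C(244, 3) = 2391444.
Each occurs with probability p³ ≈ (0.00131185)³ ≈ 2.25764574e-09.
By linearity: E[X] = C(244, 3)·p³ ≈ 2391444 · 2.25764574e-09 ≈ 0.005399.
Since α = 3/2 > 1, p = c/n^{3/2} = o(1/n) is below the triangle threshold p ~ 1/n. Asymptotically E[X] ~ (c³/6)·n^{3(1−α)} = (5³/6)·n^{-1.5} → 0, so by Markov's inequality G has no triangles w.h.p.

E[X] ≈ 0.005399; in regime p = Θ(1/n^{3/2}) E[X] tends to 0 (below the triangle threshold p ~ 1/n).


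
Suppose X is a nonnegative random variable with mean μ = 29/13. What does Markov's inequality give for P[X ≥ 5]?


μ = E[X] = 29/13, a = 5.
Markov: P[X ≥ 5] ≤ μ/a = (29/13)/5 = 29/65.
Numerically: ≈ 0.44615.
(Since a = 5 > μ = 2.23077, the bound 29/65 is < 1 and informative.)

P[X ≥ 5] ≤ 29/65 ≈ 0.44615.


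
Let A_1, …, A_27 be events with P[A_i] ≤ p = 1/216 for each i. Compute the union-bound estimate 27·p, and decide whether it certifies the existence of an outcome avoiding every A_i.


Union bound: P[∪_{i=1}^{27} A_i] ≤ Σ_i P[A_i] ≤ 27·p = 27·(1/216) = 1/8.
Numerically: 1/8 ≈ 0.1250000.
Is 1/8 < 1? YES.
Since P[∪ A_i] ≤ 1/8 < 1, the complement has P[∩ A_i^c] ≥ 1 − 1/8 = 7/8 > 0, so some outcome avoids every A_i.

27·p = 1/8 ≈ 0.1250000; existence CERTIFIED by the union bound.


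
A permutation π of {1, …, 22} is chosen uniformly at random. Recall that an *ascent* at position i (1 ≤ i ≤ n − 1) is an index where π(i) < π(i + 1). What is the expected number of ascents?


Write X = Σ X_I over i = 1, …, 21, with X_I the indicator of one ascent.
There are 21 indicators.
For each fixed i, the pair (π(i), π(i+1)) is a uniformly random ordered pair of distinct values from {1, …, 22}; by symmetry P[π(i) < π(i+1)] = 1/2.
By linearity: E[X] = 21 · (1/2) = (22 − 1) · (1/2) = 21/2 ≈ 10.50000.

E[X] = 21/2 = 10.50000.


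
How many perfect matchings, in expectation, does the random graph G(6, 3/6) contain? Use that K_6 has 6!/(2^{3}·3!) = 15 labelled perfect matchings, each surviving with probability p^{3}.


K_6 has 6!/(2^{3}·3!) = 15 labelled perfect matchings.
For each such perfect matching H, let X_H = 1 if all 3 edges of H are present in G. Then P[X_H = 1] = p^{3} = (1/2)^{3} = 1/8.
Summing the indicators: E[X] = Σ_H E[X_H] = 15 · p^{3} = 15 · 1/8 = 15/8.
Numerically: E[X] ≈ 1.875.

E[X] = 15 · (1/2)^{3} = 15/8 ≈ 1.875.


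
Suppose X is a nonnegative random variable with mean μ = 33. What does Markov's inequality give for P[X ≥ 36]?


μ = E[X] = 33, a = 36.
Markov: P[X ≥ 36] ≤ μ/a = (33)/36 = 11/12.
Numerically: ≈ 0.916667.
(Since a = 36 > μ = 33.000000, the bound 11/12 is < 1 and informative.)

P[X ≥ 36] ≤ 11/12 ≈ 0.916667.


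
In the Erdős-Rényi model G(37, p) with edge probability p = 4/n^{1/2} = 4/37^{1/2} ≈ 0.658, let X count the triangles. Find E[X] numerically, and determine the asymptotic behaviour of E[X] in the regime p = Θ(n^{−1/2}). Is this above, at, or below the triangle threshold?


Number of potential triangles: C(37, 3) = 7770.
Each occurs with probability p³ ≈ (0.658)³ ≈ 2.84366e-01.
By linearity: E[X] = C(37, 3)·p³ ≈ 7770 · 2.84366e-01 ≈ 2209.522.
Since α = 1/2 < 1, p = c/n^{1/2} ≫ 1/n is above the triangle threshold p ~ 1/n. Asymptotically E[X] ~ (c³/6)·n^{3(1−α)} = (4³/6)·n^{1.5} → ∞; triangles are abundant w.h.p.

E[X] ≈ 2209.522; in regime p = Θ(1/n^{1/2}) E[X] diverges (above the triangle threshold p ~ 1/n).


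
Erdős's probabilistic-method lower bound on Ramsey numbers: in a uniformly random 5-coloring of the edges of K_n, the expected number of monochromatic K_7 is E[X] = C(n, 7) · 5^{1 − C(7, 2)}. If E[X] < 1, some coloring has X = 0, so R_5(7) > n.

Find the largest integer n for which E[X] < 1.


We need C(n, 7) · 5^{1 − 21} < 1, i.e. C(n, 7) < 5^{21 − 1} = 95367431640625.
Check values of n near the boundary:
  n = 332: C(332, 7) = 82772214646616; 82772214646616 < 95367431640625? YES
  n = 333: C(333, 7) = 84549532139028; 84549532139028 < 95367431640625? YES
  n = 334: C(334, 7) = 86359460961576; 86359460961576 < 95367431640625? YES
  n = 335: C(335, 7) = 88202498238195; 88202498238195 < 95367431640625? YES
  n = 336: C(336, 7) = 90079147136880; 90079147136880 < 95367431640625? YES
  n = 337: C(337, 7) = 91989916924632; 91989916924632 < 95367431640625? YES
  n = 338: C(338, 7) = 93935323022736; 93935323022736 < 95367431640625? YES
  n = 339: C(339, 7) = 95915887062372; 95915887062372 < 95367431640625? NO
  n = 340: C(340, 7) = 97932136940560; 97932136940560 < 95367431640625? NO
  n = 341: C(341, 7) = 99984606876440; 99984606876440 < 95367431640625? NO
The largest n with C(n, 7) < 95367431640625 is n = 338 (where E[X] = 93935323022736/95367431640625 ≈ 0.985). Hence R_5(7) > 338, i.e. R_5(7) ≥ 339.

Largest n = 338; hence R_5(7) > 338.


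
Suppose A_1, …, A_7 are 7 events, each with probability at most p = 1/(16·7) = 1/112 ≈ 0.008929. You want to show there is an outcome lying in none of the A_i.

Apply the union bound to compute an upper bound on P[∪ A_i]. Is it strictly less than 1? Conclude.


Union bound: P[∪_{i=1}^{7} A_i] ≤ Σ_i P[A_i] ≤ 7·p = 7·(1/112) = 1/16.
Numerically: 1/16 ≈ 0.062500.
Is 1/16 < 1? YES.
Since P[∪ A_i] ≤ 1/16 < 1, the complement has P[∩ A_i^c] ≥ 1 − 1/16 = 15/16 > 0, so some outcome avoids every A_i.

7·p = 1/16 ≈ 0.062500; existence CERTIFIED by the union bound.


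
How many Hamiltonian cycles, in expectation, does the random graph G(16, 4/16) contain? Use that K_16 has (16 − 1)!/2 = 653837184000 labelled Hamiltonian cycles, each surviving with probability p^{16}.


K_16 has (16 − 1)!/2 = 653837184000 labelled Hamiltonian cycles.
For each such Hamiltonian cycle H, let X_H = 1 if all 16 edges of H are present in G. Then P[X_H = 1] = p^{16} = (1/4)^{16} = 1/4294967296.
By linearity of expectation: E[X] = Σ_H E[X_H] = 653837184000 · p^{16} = 653837184000 · 1/4294967296 = 638512875/4194304.
Numerically: E[X] ≈ 152.2.

E[X] = 653837184000 · (1/4)^{16} = 638512875/4194304 ≈ 152.2.


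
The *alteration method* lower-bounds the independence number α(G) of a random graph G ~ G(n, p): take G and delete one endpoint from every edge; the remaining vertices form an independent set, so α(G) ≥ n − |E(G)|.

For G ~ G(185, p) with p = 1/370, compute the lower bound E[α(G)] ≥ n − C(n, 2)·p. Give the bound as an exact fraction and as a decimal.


E[|E(G)|] = C(185, 2)·p = 17020 · (1/370) = 46.
E[α(G)] ≥ n − E[|E(G)|] = 185 − 46 = 139.
Numerically: ≈ 139.00000.
(This is only a lower bound; the true E[α(G)] may be larger.)

E[α(G)] ≥ 139 ≈ 139.00000.


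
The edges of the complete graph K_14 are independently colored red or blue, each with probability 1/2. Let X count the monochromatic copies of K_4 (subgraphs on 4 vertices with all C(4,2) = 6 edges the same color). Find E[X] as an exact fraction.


Let X = Σ_S X_S over the C(14, 4) = 1001 subsets S of size 4, where X_S = 1 if the K_4 on S is monochromatic.
For a fixed S, the K_4 on S has C(4, 2) = 6 edges. P[all 6 edges red] = (1/2)^6, and likewise for blue, so P[monochromatic] = 2·(1/2)^6 = 2^{1 − 6} = 1/32.
By linearity: E[X] = C(14, 4) · 2^{1 − 6} = 1001 · 1/32 = 1001/32.
Numerically: E[X] ≈ 31.28125.

E[X] = C(14,4)·2^(1−C(4,2)) = 1001/32 ≈ 31.28125.


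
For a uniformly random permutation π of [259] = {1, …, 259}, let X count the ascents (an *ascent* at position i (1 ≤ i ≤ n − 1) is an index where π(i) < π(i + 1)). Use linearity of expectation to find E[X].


Write X = Σ X_I over i = 1, …, 258, with X_I the indicator of one ascent.
There are 258 indicators.
For each fixed i, the pair (π(i), π(i+1)) is a uniformly random ordered pair of distinct values from {1, …, 259}; by symmetry P[π(i) < π(i+1)] = 1/2.
By linearity: E[X] = 258 · (1/2) = (259 − 1) · (1/2) = 129 ≈ 129.000000.

E[X] = 129 = 129.000000.


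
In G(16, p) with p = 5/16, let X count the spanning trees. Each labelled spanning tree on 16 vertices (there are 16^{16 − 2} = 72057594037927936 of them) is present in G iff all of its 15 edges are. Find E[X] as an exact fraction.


K_16 has 16^{16 − 2} = 72057594037927936 labelled spanning trees.
For each such spanning tree H, let X_H = 1 if all 15 edges of H are present in G. Then P[X_H = 1] = p^{15} = (5/16)^{15} = 30517578125/1152921504606846976.
By linearity: E[X] = Σ_H E[X_H] = 72057594037927936 · p^{15} = 72057594037927936 · 30517578125/1152921504606846976 = 30517578125/16.
Numerically: E[X] ≈ 1.907e+09.

E[X] = 72057594037927936 · (5/16)^{15} = 30517578125/16 ≈ 1.907e+09.


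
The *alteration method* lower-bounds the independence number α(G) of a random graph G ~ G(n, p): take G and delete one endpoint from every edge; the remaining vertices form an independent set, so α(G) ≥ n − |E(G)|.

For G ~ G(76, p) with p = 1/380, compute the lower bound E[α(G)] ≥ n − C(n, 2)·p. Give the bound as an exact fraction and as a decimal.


E[|E(G)|] = C(76, 2)·p = 2850 · (1/380) = 15/2.
E[α(G)] ≥ n − E[|E(G)|] = 76 − 15/2 = 137/2.
Numerically: ≈ 68.500.
(This is only a lower bound; the true E[α(G)] may be larger.)

E[α(G)] ≥ 137/2 ≈ 68.500.


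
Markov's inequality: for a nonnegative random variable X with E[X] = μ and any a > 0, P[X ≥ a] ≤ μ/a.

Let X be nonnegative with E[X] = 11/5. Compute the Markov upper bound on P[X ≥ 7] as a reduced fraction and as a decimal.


μ = E[X] = 11/5, a = 7.
Markov: P[X ≥ 7] ≤ μ/a = (11/5)/7 = 11/35.
Numerically: ≈ 0.314286.
(Since a = 7 > μ = 2.200000, the bound 11/35 is < 1 and informative.)

P[X ≥ 7] ≤ 11/35 ≈ 0.314286.


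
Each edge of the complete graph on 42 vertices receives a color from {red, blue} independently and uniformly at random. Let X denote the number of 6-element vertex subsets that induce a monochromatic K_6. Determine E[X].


Let X = Σ_S X_S over the C(42, 6) = 5245786 subsets S of size 6, where X_S = 1 if the K_6 on S is monochromatic.
For a fixed S, the K_6 on S has C(6, 2) = 15 edges. P[all 15 edges red] = (1/2)^15, and likewise for blue, so P[monochromatic] = 2·(1/2)^15 = 2^{1 − 15} = 1/16384.
Summing: E[X] = C(42, 6) · 2^{1 − 15} = 5245786 · 1/16384 = 2622893/8192.
Numerically: E[X] ≈ 320.177.

E[X] = C(42,6)·2^(1−C(6,2)) = 2622893/8192 ≈ 320.177.


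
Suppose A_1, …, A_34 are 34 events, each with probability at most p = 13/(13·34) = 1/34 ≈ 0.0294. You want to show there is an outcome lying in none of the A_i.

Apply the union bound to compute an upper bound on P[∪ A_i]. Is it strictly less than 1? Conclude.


Union bound: P[∪_{i=1}^{34} A_i] ≤ Σ_i P[A_i] ≤ 34·p = 34·(1/34) = 1.
Numerically: 1 ≈ 1.0000.
Is 1 < 1? NO.
Since the bound 1 is ≥ 1, the union bound is uninformative here; it does NOT by itself certify existence.

34·p = 1 ≈ 1.0000; existence NOT certified by the union bound.


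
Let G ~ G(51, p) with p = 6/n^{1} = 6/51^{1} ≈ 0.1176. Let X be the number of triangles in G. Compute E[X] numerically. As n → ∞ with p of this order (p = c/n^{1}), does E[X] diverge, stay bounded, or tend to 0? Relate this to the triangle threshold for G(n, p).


Number of potential triangles: C(51, 3) = 20825.
Each occurs with probability p³ ≈ (0.1176)³ ≈ 1.628333e-03.
By linearity: E[X] = C(51, 3)·p³ ≈ 20825 · 1.628333e-03 ≈ 33.9100.
Here α = 1, so p = 6/n is exactly at the triangle threshold p ~ 1/n. Asymptotically E[X] → c³/6 = 6³/6 = 36 ≈ 36.0000, a bounded constant. In this regime the triangle count is asymptotically Poisson(c³/6).

E[X] ≈ 33.9100; in regime p = Θ(1/n^{1}) E[X] stays bounded (at the triangle threshold p ~ 1/n).


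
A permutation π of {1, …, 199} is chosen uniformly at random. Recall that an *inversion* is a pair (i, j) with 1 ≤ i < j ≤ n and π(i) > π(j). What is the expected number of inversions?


Write X = Σ X_I over the C(199, 2) = 19701 pairs i < j, with X_I the indicator of one inversion.
There are 19701 indicators.
For each fixed pair i < j, the values π(i) and π(j) are two distinct elements of {1, …, 199} in uniformly random order; by symmetry P[π(i) > π(j)] = 1/2.
By linearity: E[X] = 19701 · (1/2) = C(199, 2) · (1/2) = 19701/2 = 19701/2 ≈ 9850.500.

E[X] = 19701/2 = 9850.500.


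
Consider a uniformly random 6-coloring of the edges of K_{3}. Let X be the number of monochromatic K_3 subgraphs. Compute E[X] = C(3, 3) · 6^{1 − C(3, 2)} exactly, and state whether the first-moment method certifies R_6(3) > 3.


E[X] = C(3, 3) · 6^{1 − 3} = 1 · 6^{−2} = 1/36.
As a reduced fraction: E[X] = 1/36 ≈ 0.027778.
Is E[X] < 1? YES.
Since E[X] < 1, there exists a 6-coloring of K_{3} with no monochromatic K_3; hence R_6(3) > 3.

E[X] = 1/36 ≈ 0.027778; E[X] < 1, so R_6(3) > 3.


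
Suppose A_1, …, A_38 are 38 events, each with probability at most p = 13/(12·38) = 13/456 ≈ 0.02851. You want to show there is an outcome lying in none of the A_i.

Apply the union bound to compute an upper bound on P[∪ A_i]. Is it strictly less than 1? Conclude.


Union bound: P[∪_{i=1}^{38} A_i] ≤ Σ_i P[A_i] ≤ 38·p = 38·(13/456) = 13/12.
Numerically: 13/12 ≈ 1.08333.
Is 13/12 < 1? NO.
Since the bound 13/12 is ≥ 1, the union bound is uninformative here; it does NOT by itself certify existence.

38·p = 13/12 ≈ 1.08333; existence NOT certified by the union bound.


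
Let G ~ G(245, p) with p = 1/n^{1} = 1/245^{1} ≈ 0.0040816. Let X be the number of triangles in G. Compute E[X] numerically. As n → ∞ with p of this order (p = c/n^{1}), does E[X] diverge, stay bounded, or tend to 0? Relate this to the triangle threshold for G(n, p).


Number of potential triangles: C(245, 3) = 2421090.
Each occurs with probability p³ ≈ (0.0040816)³ ≈ 6.7998878e-08.
By linearity: E[X] = C(245, 3)·p³ ≈ 2421090 · 6.7998878e-08 ≈ 0.16463.
Here α = 1, so p = 1/n is exactly at the triangle threshold p ~ 1/n. Asymptotically E[X] → c³/6 = 1³/6 = 1/6 ≈ 0.16667, a bounded constant. In this regime the triangle count is asymptotically Poisson(c³/6).

E[X] ≈ 0.16463; in regime p = Θ(1/n^{1}) E[X] stays bounded (at the triangle threshold p ~ 1/n).


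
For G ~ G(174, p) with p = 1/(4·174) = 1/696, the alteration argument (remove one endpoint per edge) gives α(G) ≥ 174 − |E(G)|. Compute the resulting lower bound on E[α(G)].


E[|E(G)|] = C(174, 2)·p = 15051 · (1/696) = 173/8.
E[α(G)] ≥ n − E[|E(G)|] = 174 − 173/8 = 1219/8.
Numerically: ≈ 152.3750.
(This is only a lower bound; the true E[α(G)] may be larger.)

E[α(G)] ≥ 1219/8 ≈ 152.3750.


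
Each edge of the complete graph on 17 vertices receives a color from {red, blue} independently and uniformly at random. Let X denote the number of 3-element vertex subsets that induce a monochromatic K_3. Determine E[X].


Let X = Σ_S X_S over the C(17, 3) = 680 subsets S of size 3, where X_S = 1 if the K_3 on S is monochromatic.
For a fixed S, the K_3 on S has C(3, 2) = 3 edges. P[all 3 edges red] = (1/2)^3, and likewise for blue, so P[monochromatic] = 2·(1/2)^3 = 2^{1 − 3} = 1/4.
By linearity: E[X] = C(17, 3) · 2^{1 − 3} = 680 · 1/4 = 170.
Numerically: E[X] ≈ 170.00000.

E[X] = C(17,3)·2^(1−C(3,2)) = 170 ≈ 170.00000.


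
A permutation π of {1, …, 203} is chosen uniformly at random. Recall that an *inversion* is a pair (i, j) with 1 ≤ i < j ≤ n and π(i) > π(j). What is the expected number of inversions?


Write X = Σ X_I over the C(203, 2) = 20503 pairs i < j, with X_I the indicator of one inversion.
There are 20503 indicators.
For each fixed pair i < j, the values π(i) and π(j) are two distinct elements of {1, …, 203} in uniformly random order; by symmetry P[π(i) > π(j)] = 1/2.
By linearity: E[X] = 20503 · (1/2) = C(203, 2) · (1/2) = 20503/2 = 20503/2 ≈ 10251.500000.

E[X] = 20503/2 = 10251.500000.


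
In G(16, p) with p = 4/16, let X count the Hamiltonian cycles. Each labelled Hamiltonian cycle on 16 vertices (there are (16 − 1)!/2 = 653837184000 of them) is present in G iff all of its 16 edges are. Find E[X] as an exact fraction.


K_16 has (16 − 1)!/2 = 653837184000 labelled Hamiltonian cycles.
For each such Hamiltonian cycle H, let X_H = 1 if all 16 edges of H are present in G. Then P[X_H = 1] = p^{16} = (1/4)^{16} = 1/4294967296.
By linearity: E[X] = Σ_H E[X_H] = 653837184000 · p^{16} = 653837184000 · 1/4294967296 = 638512875/4194304.
Numerically: E[X] ≈ 152.23.

E[X] = 653837184000 · (1/4)^{16} = 638512875/4194304 ≈ 152.23.


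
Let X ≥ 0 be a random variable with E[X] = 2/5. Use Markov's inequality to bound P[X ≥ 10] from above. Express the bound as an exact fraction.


μ = E[X] = 2/5, a = 10.
Markov: P[X ≥ 10] ≤ μ/a = (2/5)/10 = 1/25.
Numerically: ≈ 0.040.
(Since a = 10 > μ = 0.400, the bound 1/25 is < 1 and informative.)

P[X ≥ 10] ≤ 1/25 ≈ 0.040.


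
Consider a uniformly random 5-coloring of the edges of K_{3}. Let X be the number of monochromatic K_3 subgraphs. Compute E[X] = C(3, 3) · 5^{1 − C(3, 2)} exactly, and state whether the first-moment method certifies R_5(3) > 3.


E[X] = C(3, 3) · 5^{1 − 3} = 1 · 5^{−2} = 1/25.
As a reduced fraction: E[X] = 1/25 ≈ 0.040000.
Is E[X] < 1? YES.
Since E[X] < 1, there exists a 5-coloring of K_{3} with no monochromatic K_3; hence R_5(3) > 3.

E[X] = 1/25 ≈ 0.040000; E[X] < 1, so R_5(3) > 3.


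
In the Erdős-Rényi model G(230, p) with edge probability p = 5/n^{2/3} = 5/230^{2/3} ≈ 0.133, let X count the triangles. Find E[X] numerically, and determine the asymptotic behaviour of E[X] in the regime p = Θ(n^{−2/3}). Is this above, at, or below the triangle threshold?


Number of potential triangles: C(230, 3) = 2001460.
Each occurs with probability p³ ≈ (0.133)³ ≈ 2.36295e-03.
By linearity: E[X] = C(230, 3)·p³ ≈ 2001460 · 2.36295e-03 ≈ 4729.348.
Since α = 2/3 < 1, p = c/n^{2/3} ≫ 1/n is above the triangle threshold p ~ 1/n. Asymptotically E[X] ~ (c³/6)·n^{3(1−α)} = (5³/6)·n^{1} → ∞; triangles are abundant w.h.p.

E[X] ≈ 4729.348; in regime p = Θ(1/n^{2/3}) E[X] diverges (above the triangle threshold p ~ 1/n).


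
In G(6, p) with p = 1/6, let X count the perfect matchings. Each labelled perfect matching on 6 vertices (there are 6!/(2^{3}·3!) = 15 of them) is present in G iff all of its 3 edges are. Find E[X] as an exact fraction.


K_6 has 6!/(2^{3}·3!) = 15 labelled perfect matchings.
For each such perfect matching H, let X_H = 1 if all 3 edges of H are present in G. Then P[X_H = 1] = p^{3} = (1/6)^{3} = 1/216.
By linearity of expectation: E[X] = Σ_H E[X_H] = 15 · p^{3} = 15 · 1/216 = 5/72.
Numerically: E[X] ≈ 0.0694.

E[X] = 15 · (1/6)^{3} = 5/72 ≈ 0.0694.


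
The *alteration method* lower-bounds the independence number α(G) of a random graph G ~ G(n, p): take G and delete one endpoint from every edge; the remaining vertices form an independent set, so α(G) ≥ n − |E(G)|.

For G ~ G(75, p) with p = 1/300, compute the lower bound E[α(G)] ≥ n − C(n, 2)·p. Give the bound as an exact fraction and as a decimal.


E[|E(G)|] = C(75, 2)·p = 2775 · (1/300) = 37/4.
E[α(G)] ≥ n − E[|E(G)|] = 75 − 37/4 = 263/4.
Numerically: ≈ 65.7500.
(This is only a lower bound; the true E[α(G)] may be larger.)

E[α(G)] ≥ 263/4 ≈ 65.7500.


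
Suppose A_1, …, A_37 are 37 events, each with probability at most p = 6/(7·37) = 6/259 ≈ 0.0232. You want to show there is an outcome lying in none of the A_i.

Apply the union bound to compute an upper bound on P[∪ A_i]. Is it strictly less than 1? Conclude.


Union bound: P[∪_{i=1}^{37} A_i] ≤ Σ_i P[A_i] ≤ 37·p = 37·(6/259) = 6/7.
Numerically: 6/7 ≈ 0.8571.
Is 6/7 < 1? YES.
Since P[∪ A_i] ≤ 6/7 < 1, the complement has P[∩ A_i^c] ≥ 1 − 6/7 = 1/7 > 0, so some outcome avoids every A_i.

37·p = 6/7 ≈ 0.8571; existence CERTIFIED by the union bound.


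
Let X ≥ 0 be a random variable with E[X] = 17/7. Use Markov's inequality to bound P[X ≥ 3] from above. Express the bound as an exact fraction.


μ = E[X] = 17/7, a = 3.
Markov: P[X ≥ 3] ≤ μ/a = (17/7)/3 = 17/21.
Numerically: ≈ 0.810.
(Since a = 3 > μ = 2.429, the bound 17/21 is < 1 and informative.)

P[X ≥ 3] ≤ 17/21 ≈ 0.810.


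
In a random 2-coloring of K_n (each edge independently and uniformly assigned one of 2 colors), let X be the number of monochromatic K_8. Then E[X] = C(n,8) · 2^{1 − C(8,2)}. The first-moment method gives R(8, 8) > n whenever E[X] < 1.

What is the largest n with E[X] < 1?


We need C(n, 8) · 2^{1 − 28} < 1, i.e. C(n, 8) < 2^{28 − 1} = 134217728.
Check values of n near the boundary:
  n = 40: C(40, 8) = 76904685; 76904685 < 134217728? YES
  n = 41: C(41, 8) = 95548245; 95548245 < 134217728? YES
  n = 42: C(42, 8) = 118030185; 118030185 < 134217728? YES
  n = 43: C(43, 8) = 145008513; 145008513 < 134217728? NO
  n = 44: C(44, 8) = 177232627; 177232627 < 134217728? NO
  n = 45: C(45, 8) = 215553195; 215553195 < 134217728? NO
The largest n with C(n, 8) < 134217728 is n = 42 (where E[X] = 118030185/134217728 ≈ 0.87939). Hence R(8, 8) > 42, i.e. R(8, 8) ≥ 43.

Largest n = 42; hence R(8, 8) > 42.


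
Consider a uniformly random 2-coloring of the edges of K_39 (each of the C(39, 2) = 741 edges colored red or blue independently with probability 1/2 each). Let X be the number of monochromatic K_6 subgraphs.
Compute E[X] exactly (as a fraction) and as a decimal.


Let X = Σ_S X_S over the C(39, 6) = 3262623 subsets S of size 6, where X_S = 1 if the K_6 on S is monochromatic.
For a fixed S, the K_6 on S has C(6, 2) = 15 edges. P[all 15 edges red] = (1/2)^15, and likewise for blue, so P[monochromatic] = 2·(1/2)^15 = 2^{1 − 15} = 1/16384.
By linearity of expectation: E[X] = C(39, 6) · 2^{1 − 15} = 3262623 · 1/16384 = 3262623/16384.
Numerically: E[X] ≈ 199.13470.

E[X] = C(39,6)·2^(1−C(6,2)) = 3262623/16384 ≈ 199.13470.


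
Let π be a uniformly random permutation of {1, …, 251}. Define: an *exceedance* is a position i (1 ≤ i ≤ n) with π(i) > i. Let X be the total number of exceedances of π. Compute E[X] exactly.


Write X = Σ_{i=1}^{251} X_i, where X_i = 1_{π(i) > i}.
For each fixed i, π(i) is uniform over {1, …, 251} (marginal of a uniform permutation), so P[π(i) > i] = (n − i)/n. Summing: Σ_{i=1}^{251} (n − i)/n = (0 + 1 + … + 250)/251 = 251(251 − 1)/(2·251) = (251 − 1)/2.
Hence E[X] = Σ_{i=1}^{251} (251 − i)/251 = 125 ≈ 125.000.

E[X] = 125 = 125.000.


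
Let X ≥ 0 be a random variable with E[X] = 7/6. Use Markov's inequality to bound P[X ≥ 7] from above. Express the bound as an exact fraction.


μ = E[X] = 7/6, a = 7.
Markov: P[X ≥ 7] ≤ μ/a = (7/6)/7 = 1/6.
Numerically: ≈ 0.167.
(Since a = 7 > μ = 1.167, the bound 1/6 is < 1 and informative.)

P[X ≥ 7] ≤ 1/6 ≈ 0.167.


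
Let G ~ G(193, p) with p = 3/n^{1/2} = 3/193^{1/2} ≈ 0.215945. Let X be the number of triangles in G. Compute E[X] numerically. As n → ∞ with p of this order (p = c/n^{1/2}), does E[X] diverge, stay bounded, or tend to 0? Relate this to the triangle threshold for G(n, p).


Number of potential triangles: C(193, 3) = 1179616.
Each occurs with probability p³ ≈ (0.215945)³ ≈ 1.00699613e-02.
By linearity: E[X] = C(193, 3)·p³ ≈ 1179616 · 1.00699613e-02 ≈ 11878.687445.
Since α = 1/2 < 1, p = c/n^{1/2} ≫ 1/n is above the triangle threshold p ~ 1/n. Asymptotically E[X] ~ (c³/6)·n^{3(1−α)} = (3³/6)·n^{1.5} → ∞; triangles are abundant w.h.p.

E[X] ≈ 11878.687445; in regime p = Θ(1/n^{1/2}) E[X] diverges (above the triangle threshold p ~ 1/n).


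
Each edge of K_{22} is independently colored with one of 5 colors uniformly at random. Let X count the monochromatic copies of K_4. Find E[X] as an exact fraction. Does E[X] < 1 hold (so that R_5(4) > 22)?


E[X] = C(22, 4) · 5^{1 − 6} = 7315 · 5^{−5} = 7315/3125.
As a reduced fraction: E[X] = 1463/625 ≈ 2.3408.
Is E[X] < 1? NO.
Since E[X] ≥ 1, the first-moment bound is inconclusive at n = 22; it does NOT by itself certify R_5(4) > 22.

E[X] = 1463/625 ≈ 2.3408; E[X] ≥ 1; first-moment method inconclusive here.


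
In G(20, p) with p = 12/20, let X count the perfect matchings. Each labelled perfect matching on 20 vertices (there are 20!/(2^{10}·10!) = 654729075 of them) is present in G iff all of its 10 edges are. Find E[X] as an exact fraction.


K_20 has 20!/(2^{10}·10!) = 654729075 labelled perfect matchings.
For each such perfect matching H, let X_H = 1 if all 10 edges of H are present in G. Then P[X_H = 1] = p^{10} = (3/5)^{10} = 59049/9765625.
Summing the indicators: E[X] = Σ_H E[X_H] = 654729075 · p^{10} = 654729075 · 59049/9765625 = 1546443885987/390625.
Numerically: E[X] ≈ 3.9589e+06.

E[X] = 654729075 · (3/5)^{10} = 1546443885987/390625 ≈ 3.9589e+06.


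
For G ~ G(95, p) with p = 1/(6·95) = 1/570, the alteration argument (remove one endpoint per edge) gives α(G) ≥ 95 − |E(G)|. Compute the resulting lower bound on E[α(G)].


E[|E(G)|] = C(95, 2)·p = 4465 · (1/570) = 47/6.
E[α(G)] ≥ n − E[|E(G)|] = 95 − 47/6 = 523/6.
Numerically: ≈ 87.167.
(This is only a lower bound; the true E[α(G)] may be larger.)

E[α(G)] ≥ 523/6 ≈ 87.167.
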